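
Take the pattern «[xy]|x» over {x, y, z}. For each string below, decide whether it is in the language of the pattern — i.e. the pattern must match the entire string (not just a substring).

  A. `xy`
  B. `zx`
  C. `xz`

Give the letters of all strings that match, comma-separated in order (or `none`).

A → no match
B → no match
C → no match

none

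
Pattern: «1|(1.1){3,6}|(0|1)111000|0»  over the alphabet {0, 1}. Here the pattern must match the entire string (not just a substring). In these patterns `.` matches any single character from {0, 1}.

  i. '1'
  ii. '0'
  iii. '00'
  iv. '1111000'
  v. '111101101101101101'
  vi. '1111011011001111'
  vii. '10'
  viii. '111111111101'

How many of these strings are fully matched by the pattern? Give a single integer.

5

i → match
ii → match
iii → no match
iv → match
v → match
vi → no match
vii → no match
viii → match
Total matched: 5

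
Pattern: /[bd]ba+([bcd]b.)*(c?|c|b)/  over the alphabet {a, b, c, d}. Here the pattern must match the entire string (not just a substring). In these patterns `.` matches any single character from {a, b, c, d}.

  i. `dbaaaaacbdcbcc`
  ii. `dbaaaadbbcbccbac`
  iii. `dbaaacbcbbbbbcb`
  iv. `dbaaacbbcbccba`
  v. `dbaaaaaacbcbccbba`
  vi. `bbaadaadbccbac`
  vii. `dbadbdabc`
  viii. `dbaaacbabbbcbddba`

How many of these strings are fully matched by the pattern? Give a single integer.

i → match
ii → match
iii → match
iv → match
v → no match
vi → no match
vii → no match
viii → match
Total matched: 5

5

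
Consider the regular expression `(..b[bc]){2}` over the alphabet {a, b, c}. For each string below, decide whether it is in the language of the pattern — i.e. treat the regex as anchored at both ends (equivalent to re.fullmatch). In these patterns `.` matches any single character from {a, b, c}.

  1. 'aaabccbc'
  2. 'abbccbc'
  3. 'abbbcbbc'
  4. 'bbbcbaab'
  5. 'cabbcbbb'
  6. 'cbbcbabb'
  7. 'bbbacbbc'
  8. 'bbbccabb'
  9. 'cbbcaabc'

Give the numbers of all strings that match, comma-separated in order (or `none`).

1. 'aaabccbc' → no match
2. 'abbccbc' → no match
3. 'abbbcbbc' → match
4. 'bbbcbaab' → no match
5. 'cabbcbbb' → match
6. 'cbbcbabb' → match
7. 'bbbacbbc' → no match
8. 'bbbccabb' → match
9. 'cbbcaabc' → match

3, 5, 6, 8, 9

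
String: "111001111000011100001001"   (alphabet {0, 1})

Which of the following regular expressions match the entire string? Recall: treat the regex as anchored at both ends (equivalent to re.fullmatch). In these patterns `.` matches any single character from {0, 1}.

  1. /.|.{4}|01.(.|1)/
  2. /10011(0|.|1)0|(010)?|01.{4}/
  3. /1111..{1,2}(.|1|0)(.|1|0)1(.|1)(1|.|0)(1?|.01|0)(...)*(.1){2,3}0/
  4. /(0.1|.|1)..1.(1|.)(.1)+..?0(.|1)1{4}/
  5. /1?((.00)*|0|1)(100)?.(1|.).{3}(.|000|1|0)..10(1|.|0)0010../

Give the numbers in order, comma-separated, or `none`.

1 → no match
2 → no match
3 → no match — must start with "1111"
4 → no match
5 → match

5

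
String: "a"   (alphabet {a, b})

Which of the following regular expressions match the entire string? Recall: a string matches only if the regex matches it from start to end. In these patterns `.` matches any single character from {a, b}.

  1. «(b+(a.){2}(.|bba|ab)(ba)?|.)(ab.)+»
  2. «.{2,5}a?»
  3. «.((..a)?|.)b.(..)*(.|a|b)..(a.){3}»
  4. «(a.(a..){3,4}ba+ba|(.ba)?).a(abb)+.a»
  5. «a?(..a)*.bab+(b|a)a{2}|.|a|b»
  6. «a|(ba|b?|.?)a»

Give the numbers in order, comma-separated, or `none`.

1 → no match
2 → no match
3 → no match
4 → no match
5 → match
6 → match

5, 6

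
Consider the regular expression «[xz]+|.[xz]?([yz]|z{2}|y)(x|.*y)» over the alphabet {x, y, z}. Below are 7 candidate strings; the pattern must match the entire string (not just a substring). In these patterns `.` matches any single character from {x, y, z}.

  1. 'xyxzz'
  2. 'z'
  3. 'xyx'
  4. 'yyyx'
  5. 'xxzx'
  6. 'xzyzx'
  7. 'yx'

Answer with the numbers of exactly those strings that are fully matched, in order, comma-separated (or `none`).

2, 3, 5

1 → no match
2 → match
3 → match
4 → no match
5 → match
6 → no match
7 → no match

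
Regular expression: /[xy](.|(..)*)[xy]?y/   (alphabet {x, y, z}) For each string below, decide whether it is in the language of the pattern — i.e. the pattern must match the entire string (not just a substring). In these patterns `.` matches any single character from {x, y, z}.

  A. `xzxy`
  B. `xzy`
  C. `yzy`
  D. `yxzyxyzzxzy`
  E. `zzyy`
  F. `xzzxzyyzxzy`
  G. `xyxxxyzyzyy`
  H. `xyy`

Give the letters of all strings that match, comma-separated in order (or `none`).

A, B, C, G, H

A → match
B → match
C → match
D → no match
E → no match
F → no match
G → match
H → match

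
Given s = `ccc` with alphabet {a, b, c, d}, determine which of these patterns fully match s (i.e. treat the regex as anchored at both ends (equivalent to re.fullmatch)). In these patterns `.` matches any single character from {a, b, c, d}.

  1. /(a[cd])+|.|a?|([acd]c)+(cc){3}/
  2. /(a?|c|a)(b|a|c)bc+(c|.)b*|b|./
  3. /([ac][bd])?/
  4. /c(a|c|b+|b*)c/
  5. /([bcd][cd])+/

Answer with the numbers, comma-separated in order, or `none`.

4

1 → no match
2 → no match
3 → no match
4 → match
5 → no match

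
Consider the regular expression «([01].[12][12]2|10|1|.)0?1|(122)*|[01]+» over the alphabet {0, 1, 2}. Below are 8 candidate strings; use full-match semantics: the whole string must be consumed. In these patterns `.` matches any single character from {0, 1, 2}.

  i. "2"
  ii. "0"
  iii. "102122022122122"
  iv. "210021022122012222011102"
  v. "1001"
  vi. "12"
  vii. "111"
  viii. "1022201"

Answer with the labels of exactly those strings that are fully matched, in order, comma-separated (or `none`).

ii, v, vii, viii

i. "2" → no match
ii. "0" → match
iii → no match
iv → no match
v. "1001" → match
vi. "12" → no match
vii. "111" → match
viii. "1022201" → match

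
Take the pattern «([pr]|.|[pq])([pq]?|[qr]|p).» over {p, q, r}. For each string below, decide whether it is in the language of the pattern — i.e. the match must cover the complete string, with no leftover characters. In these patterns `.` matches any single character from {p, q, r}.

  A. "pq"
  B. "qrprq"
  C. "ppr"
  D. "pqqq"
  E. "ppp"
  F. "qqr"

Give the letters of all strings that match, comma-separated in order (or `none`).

A. "pq" → match
B. "qrprq" → no match
C. "ppr" → match
D. "pqqq" → no match
E. "ppp" → match
F. "qqr" → match

A, C, E, F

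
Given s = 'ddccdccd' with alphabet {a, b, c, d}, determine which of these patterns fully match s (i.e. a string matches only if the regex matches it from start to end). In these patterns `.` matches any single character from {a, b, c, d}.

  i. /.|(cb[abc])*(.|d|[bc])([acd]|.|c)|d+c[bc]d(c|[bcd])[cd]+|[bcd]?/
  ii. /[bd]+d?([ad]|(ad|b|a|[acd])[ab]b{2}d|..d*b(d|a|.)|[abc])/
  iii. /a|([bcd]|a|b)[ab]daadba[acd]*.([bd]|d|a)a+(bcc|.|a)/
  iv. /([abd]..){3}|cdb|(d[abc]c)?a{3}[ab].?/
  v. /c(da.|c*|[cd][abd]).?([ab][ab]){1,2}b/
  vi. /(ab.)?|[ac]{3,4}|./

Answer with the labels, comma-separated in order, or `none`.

i

i → match
ii → no match
iii → no match
iv → no match
v → no match — must start with 'c'
vi → no match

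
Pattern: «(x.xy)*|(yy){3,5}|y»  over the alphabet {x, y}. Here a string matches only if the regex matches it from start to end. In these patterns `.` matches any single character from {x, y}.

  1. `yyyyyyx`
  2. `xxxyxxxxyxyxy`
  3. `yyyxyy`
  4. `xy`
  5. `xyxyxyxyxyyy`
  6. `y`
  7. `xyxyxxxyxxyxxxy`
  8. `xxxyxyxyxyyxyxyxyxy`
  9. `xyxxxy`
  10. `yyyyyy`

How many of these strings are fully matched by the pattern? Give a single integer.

1. `yyyyyyx` → no match
2 → no match
3. `yyyxyy` → no match
4. `xy` → no match
5. `xyxyxyxyxyyy` → no match
6. `y` → match
7 → no match
8 → no match
9. `xyxxxy` → no match
10. `yyyyyy` → match
Total matched: 2

2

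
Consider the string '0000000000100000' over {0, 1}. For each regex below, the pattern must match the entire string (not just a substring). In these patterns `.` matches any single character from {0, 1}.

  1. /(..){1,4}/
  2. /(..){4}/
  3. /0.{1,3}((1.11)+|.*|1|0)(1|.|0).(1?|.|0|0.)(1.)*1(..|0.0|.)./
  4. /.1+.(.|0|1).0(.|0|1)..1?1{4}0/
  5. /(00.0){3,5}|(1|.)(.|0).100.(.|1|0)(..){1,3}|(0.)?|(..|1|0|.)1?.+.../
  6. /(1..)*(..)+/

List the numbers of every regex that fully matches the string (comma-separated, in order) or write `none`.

1 → no match
2 → no match
3 → no match
4 → no match — must end with '10'
5 → match
6 → match

5, 6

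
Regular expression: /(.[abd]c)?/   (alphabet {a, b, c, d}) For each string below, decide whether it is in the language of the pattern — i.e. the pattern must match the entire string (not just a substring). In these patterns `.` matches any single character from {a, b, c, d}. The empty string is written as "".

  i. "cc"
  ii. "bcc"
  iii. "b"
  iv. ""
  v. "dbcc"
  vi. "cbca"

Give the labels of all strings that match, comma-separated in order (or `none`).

i → no match
ii → no match
iii → no match
iv → match
v → no match
vi → no match

iv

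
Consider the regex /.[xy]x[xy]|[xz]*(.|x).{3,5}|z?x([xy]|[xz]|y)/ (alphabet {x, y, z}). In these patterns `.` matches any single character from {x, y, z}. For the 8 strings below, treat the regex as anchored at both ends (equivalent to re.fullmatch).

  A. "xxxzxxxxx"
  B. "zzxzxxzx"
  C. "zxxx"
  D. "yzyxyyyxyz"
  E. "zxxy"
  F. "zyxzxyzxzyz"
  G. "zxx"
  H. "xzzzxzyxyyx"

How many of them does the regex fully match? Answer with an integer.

6

A → match
B → match
C → match
D → no match
E → match
F → no match
G → match
H → match
Total matched: 6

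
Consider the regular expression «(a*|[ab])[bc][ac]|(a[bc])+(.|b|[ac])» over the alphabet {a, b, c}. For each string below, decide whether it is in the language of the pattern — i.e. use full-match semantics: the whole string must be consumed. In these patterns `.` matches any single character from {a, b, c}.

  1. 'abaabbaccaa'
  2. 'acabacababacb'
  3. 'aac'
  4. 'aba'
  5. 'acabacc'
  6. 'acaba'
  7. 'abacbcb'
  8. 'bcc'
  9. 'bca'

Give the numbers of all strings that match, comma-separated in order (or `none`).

2, 4, 5, 6, 8, 9

1 → no match
2 → match
3 → no match
4 → match
5 → match
6 → match
7 → no match
8 → match
9 → match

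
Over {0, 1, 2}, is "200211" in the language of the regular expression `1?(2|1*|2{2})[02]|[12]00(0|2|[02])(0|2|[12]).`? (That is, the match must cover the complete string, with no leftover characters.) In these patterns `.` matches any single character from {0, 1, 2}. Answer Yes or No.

Yes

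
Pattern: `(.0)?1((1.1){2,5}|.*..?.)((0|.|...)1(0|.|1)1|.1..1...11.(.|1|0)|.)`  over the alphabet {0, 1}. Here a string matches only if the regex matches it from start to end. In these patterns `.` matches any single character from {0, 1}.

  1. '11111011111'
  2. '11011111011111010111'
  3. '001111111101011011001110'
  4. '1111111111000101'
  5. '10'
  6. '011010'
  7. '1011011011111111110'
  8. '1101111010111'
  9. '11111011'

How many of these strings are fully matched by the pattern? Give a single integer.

7

1 → match
2 → match
3 → match
4 → match
5 → no match
6 → no match
7 → match
8 → match
9 → match
Total matched: 7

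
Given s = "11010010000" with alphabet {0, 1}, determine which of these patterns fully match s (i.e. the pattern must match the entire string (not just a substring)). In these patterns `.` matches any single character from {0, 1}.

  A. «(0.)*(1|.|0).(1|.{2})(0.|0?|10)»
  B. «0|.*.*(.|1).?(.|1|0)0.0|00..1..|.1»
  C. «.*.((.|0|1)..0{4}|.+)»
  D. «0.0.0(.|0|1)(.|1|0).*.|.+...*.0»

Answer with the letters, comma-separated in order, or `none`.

A → no match
B → match
C → match
D → match

B, C, D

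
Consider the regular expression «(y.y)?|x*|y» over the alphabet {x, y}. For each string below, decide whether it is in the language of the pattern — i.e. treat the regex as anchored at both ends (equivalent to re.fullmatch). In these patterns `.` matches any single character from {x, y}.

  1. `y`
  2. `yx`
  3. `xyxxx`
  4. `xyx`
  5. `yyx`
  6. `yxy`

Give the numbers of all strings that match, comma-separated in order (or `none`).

1, 6

1 → match
2 → no match
3 → no match
4 → no match
5 → no match
6 → match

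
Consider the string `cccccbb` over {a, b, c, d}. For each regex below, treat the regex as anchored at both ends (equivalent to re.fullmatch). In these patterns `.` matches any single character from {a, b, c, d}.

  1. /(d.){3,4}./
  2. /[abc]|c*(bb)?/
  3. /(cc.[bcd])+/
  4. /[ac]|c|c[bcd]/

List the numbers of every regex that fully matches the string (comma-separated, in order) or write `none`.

2

1 → no match — must start with `d`
2 → match
3 → no match
4 → no match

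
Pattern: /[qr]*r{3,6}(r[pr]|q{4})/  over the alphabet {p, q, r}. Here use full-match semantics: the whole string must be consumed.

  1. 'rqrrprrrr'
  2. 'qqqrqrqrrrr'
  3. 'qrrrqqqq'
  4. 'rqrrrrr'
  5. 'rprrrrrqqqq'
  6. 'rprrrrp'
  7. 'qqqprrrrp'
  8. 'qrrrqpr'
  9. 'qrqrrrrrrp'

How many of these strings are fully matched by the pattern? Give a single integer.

3

1. 'rqrrprrrr' → no match
2. 'qqqrqrqrrrr' → no match
3. 'qrrrqqqq' → match
4. 'rqrrrrr' → match
5. 'rprrrrrqqqq' → no match
6. 'rprrrrp' → no match
7. 'qqqprrrrp' → no match
8. 'qrrrqpr' → no match
9. 'qrqrrrrrrp' → match
Total matched: 3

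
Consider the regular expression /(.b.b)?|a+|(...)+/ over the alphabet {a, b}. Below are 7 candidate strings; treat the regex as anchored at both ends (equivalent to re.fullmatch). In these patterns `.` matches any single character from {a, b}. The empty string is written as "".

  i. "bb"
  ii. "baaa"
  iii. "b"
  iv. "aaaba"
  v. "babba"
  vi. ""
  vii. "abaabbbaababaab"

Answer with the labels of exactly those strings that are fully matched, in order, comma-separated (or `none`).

i → no match
ii → no match
iii → no match
iv → no match
v → no match
vi → match
vii → match

vi, vii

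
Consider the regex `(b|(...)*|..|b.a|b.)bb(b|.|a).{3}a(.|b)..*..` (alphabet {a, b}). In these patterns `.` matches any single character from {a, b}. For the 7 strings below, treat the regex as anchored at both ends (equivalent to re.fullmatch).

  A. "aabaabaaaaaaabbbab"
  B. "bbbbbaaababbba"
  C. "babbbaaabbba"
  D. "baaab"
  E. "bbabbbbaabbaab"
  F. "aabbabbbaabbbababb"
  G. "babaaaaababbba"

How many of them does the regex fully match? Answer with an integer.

A → no match
B → match
C → no match
D → no match
E → no match
F → match
G → no match
Total matched: 2

2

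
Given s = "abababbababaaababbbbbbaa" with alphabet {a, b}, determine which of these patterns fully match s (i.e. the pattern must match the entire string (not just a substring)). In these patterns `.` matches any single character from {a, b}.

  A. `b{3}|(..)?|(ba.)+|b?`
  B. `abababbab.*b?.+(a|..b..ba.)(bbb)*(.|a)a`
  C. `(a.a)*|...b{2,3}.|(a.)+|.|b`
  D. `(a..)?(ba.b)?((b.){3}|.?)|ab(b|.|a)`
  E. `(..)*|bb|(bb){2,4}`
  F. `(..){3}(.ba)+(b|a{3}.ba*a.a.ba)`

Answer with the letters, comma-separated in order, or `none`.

B, E

A → no match
B → match
C → no match
D → no match
E → match
F → no match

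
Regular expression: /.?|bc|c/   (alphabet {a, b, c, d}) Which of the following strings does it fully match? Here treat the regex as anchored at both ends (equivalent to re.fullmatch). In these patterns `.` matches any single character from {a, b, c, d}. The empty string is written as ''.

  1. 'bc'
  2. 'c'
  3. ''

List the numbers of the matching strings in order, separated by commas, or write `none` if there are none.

1, 2, 3

1 → match
2 → match
3 → match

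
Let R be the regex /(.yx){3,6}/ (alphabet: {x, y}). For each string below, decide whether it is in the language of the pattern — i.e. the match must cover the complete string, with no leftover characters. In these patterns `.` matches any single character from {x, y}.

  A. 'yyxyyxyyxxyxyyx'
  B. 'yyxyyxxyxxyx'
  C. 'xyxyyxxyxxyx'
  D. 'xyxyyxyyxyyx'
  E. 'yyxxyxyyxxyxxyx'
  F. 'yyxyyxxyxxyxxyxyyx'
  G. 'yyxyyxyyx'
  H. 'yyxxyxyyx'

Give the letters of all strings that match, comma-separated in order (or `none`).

A → match
B. 'yyxyyxxyxxyx' → match
C. 'xyxyyxxyxxyx' → match
D. 'xyxyyxyyxyyx' → match
E → match
F → match
G. 'yyxyyxyyx' → match
H. 'yyxxyxyyx' → match

A, B, C, D, E, F, G, H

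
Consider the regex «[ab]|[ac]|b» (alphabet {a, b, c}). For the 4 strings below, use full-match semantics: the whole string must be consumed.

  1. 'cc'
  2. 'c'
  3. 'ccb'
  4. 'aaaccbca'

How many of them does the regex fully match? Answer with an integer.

1

1 → no match
2 → match
3 → no match
4 → no match
Total matched: 1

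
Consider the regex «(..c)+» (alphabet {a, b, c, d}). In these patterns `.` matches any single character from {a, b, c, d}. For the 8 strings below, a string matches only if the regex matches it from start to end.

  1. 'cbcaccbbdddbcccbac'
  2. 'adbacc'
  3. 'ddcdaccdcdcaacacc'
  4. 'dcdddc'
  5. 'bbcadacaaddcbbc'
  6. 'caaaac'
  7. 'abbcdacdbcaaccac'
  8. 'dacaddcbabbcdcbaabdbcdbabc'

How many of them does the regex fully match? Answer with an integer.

1 → no match
2 → no match
3 → no match
4 → no match
5 → no match
6 → no match
7 → no match
8 → no match
Total matched: 0

0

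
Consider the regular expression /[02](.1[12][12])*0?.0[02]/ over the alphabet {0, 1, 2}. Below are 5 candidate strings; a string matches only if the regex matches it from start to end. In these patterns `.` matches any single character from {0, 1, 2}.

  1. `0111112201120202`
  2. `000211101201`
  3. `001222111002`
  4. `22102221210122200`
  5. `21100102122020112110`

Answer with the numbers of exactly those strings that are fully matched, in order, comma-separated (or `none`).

3

1 → no match
2. `000211101201` → no match
3. `001222111002` → match
4 → no match
5 → no match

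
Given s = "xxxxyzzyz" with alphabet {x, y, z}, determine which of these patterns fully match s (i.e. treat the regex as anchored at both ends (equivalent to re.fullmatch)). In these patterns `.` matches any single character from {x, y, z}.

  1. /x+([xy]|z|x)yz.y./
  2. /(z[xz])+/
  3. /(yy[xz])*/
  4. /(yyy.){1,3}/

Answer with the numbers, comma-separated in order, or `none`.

1

1 → match
2 → no match — must start with "z"
3 → no match
4 → no match — must start with "yyy"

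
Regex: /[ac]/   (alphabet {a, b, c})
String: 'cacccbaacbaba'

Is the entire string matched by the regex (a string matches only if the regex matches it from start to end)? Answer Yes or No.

No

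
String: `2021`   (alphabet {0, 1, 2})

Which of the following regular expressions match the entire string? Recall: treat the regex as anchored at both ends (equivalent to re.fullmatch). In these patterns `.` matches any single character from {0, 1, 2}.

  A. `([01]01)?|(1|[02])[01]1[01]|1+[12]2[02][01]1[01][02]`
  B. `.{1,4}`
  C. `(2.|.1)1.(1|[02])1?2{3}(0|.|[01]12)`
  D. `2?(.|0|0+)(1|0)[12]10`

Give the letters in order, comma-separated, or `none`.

B

A → no match
B → match
C → no match
D → no match — must end with `10`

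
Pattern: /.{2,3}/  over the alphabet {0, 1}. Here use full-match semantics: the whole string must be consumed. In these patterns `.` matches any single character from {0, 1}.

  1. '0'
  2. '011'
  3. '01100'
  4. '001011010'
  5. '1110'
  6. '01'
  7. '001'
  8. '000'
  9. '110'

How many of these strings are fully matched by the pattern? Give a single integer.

5

1 → no match
2 → match
3 → no match
4 → no match
5 → no match
6 → match
7 → match
8 → match
9 → match
Total matched: 5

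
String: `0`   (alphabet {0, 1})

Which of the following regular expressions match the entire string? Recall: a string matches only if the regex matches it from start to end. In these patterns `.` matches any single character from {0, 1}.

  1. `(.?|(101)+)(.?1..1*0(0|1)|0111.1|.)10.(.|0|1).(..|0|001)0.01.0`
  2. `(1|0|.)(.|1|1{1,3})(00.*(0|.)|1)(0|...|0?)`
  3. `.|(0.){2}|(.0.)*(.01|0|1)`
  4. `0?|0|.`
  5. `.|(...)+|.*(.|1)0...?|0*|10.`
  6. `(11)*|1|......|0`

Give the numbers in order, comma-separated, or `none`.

3, 4, 5, 6

1 → no match
2 → no match
3 → match
4 → match
5 → match
6 → match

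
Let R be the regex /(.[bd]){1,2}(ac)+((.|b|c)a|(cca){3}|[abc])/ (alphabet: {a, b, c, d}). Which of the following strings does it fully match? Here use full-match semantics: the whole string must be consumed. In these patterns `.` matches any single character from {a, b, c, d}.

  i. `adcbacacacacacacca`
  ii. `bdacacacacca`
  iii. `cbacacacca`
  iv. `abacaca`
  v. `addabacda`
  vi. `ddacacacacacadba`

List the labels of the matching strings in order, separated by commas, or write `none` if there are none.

i → match
ii → match
iii → match
iv → match
v → no match
vi → no match

i, ii, iii, iv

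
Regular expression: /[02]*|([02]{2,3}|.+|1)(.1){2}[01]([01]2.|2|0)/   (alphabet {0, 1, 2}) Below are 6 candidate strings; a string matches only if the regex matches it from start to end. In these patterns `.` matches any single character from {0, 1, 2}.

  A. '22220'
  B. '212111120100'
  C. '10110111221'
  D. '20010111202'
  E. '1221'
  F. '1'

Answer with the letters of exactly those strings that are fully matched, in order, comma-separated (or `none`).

A

A → match
B → no match
C → no match
D → no match
E → no match
F → no match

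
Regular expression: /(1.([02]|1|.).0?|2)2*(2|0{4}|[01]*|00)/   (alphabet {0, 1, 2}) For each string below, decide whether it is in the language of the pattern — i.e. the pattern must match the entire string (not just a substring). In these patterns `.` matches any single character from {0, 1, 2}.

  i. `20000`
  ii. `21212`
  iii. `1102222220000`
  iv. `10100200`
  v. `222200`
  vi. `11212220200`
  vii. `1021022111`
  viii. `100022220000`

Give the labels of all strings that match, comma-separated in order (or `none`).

i. `20000` → match
ii. `21212` → no match
iii → match
iv. `10100200` → match
v. `222200` → match
vi. `11212220200` → no match
vii. `1021022111` → match
viii. `100022220000` → match

i, iii, iv, v, vii, viii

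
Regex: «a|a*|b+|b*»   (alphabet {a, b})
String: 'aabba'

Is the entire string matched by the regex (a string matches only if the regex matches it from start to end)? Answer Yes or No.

No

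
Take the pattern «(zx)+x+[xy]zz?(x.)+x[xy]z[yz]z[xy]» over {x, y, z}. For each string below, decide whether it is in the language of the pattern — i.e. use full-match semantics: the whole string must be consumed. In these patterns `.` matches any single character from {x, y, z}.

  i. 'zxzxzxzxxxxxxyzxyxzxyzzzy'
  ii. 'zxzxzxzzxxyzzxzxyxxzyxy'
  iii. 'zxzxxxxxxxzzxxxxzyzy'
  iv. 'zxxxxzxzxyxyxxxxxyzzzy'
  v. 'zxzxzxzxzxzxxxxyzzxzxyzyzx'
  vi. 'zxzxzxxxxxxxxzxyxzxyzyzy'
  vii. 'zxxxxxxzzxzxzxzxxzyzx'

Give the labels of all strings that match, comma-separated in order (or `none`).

i, iii, iv, v, vi, vii

i → match
ii → no match
iii → match
iv → match
v → match
vi → match
vii → match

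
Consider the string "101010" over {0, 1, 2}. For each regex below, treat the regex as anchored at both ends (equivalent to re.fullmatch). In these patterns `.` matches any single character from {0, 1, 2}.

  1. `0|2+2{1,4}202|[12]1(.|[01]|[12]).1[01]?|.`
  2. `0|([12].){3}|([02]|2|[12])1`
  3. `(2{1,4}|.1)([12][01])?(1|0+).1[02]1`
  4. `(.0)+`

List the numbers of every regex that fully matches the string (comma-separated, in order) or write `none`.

2, 4

1 → no match
2 → match
3 → no match — must end with "1"
4 → match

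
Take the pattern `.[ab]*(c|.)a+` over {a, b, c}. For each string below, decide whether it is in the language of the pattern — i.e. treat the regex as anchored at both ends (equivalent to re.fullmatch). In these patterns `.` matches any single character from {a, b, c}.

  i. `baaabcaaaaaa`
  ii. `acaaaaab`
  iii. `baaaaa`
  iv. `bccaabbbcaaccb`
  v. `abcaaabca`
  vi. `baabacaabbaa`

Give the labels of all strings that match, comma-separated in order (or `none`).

i, iii

i → match
ii → no match — must end with `a`
iii → match
iv → no match — must end with `a`
v → no match
vi → no match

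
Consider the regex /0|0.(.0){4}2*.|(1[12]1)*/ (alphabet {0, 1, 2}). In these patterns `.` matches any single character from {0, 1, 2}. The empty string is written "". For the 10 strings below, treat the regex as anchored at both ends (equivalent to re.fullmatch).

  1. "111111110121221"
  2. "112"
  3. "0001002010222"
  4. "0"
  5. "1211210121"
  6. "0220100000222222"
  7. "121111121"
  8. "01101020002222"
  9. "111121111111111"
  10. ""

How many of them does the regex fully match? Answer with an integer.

1 → no match
2 → no match
3 → no match
4 → match
5 → no match
6 → match
7 → match
8 → match
9 → match
10 → match
Total matched: 6

6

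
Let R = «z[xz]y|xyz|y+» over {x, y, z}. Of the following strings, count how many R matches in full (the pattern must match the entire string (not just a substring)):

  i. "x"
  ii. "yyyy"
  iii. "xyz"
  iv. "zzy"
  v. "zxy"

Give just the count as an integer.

i → no match
ii → match
iii → match
iv → match
v → match
Total matched: 4

4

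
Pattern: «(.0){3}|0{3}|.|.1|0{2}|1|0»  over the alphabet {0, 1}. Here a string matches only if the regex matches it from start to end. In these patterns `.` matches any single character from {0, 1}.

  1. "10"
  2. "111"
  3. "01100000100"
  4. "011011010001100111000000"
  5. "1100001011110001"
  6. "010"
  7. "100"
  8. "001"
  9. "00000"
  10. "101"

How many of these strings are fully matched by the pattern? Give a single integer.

1. "10" → no match
2. "111" → no match
3. "01100000100" → no match
4 → no match
5 → no match
6. "010" → no match
7. "100" → no match
8. "001" → no match
9. "00000" → no match
10. "101" → no match
Total matched: 0

0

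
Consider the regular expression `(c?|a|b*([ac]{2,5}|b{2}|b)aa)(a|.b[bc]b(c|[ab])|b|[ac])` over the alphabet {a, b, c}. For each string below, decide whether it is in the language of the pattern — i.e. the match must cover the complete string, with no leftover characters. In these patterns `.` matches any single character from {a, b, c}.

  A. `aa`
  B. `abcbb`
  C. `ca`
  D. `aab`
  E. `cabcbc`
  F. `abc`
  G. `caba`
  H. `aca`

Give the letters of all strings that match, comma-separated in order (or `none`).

A → match
B → match
C → match
D → no match
E → match
F → no match
G → no match
H → no match

A, B, C, E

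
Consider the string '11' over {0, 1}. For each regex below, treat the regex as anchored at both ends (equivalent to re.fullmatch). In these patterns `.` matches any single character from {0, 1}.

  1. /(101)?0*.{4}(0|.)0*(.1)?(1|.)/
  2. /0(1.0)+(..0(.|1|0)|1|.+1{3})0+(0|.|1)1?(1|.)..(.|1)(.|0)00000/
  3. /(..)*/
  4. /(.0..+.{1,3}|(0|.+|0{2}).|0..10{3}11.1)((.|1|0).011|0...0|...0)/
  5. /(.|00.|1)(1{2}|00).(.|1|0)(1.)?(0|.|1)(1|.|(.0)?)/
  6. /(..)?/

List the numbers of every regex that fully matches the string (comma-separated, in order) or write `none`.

3, 6

1 → no match
2 → no match — must start with '01'
3 → match
4 → no match
5 → no match
6 → match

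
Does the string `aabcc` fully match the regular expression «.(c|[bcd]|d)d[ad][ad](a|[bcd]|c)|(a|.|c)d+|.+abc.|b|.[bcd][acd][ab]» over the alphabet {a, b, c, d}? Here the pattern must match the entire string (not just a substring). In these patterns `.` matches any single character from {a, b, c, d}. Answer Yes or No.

Yes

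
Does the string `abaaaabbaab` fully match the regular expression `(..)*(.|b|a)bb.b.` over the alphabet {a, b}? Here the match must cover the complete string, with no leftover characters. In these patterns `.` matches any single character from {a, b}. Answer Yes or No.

No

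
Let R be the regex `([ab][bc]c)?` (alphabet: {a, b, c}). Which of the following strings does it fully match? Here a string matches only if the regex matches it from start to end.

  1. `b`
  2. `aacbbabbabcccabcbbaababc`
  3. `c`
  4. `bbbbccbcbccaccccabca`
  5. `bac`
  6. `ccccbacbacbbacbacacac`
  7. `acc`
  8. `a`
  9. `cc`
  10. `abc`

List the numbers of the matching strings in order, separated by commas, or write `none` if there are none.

1. `b` → no match
2 → no match
3. `c` → no match
4 → no match
5. `bac` → no match
6 → no match
7. `acc` → match
8. `a` → no match
9. `cc` → no match
10. `abc` → match

7, 10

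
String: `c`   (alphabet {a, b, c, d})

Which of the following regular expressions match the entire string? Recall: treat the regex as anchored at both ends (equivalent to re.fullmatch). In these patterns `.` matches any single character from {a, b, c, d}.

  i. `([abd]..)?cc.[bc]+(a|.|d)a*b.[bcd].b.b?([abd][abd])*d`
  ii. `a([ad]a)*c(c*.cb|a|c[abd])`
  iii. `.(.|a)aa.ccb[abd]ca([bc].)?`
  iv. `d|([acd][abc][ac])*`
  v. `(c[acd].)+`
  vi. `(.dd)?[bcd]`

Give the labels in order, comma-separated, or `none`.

i → no match — must end with `d`
ii → no match — must start with `a`
iii → no match
iv → no match
v → no match
vi → match

vi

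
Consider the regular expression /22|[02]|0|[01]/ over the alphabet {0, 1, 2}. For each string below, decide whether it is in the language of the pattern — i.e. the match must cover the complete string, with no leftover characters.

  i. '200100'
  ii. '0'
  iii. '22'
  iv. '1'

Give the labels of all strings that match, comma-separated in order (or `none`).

i → no match
ii → match
iii → match
iv → match

ii, iii, iv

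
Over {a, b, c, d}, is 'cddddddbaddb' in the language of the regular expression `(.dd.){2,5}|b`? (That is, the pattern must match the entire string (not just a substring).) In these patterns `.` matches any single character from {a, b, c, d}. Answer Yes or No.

Yes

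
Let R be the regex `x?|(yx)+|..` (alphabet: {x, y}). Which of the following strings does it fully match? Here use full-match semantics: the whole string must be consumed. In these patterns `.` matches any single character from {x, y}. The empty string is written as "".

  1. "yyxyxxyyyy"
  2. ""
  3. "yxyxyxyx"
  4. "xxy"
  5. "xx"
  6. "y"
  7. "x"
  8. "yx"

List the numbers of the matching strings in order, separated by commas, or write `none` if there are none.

2, 3, 5, 7, 8

1. "yyxyxxyyyy" → no match
2. "" → match
3. "yxyxyxyx" → match
4. "xxy" → no match
5. "xx" → match
6. "y" → no match
7. "x" → match
8. "yx" → match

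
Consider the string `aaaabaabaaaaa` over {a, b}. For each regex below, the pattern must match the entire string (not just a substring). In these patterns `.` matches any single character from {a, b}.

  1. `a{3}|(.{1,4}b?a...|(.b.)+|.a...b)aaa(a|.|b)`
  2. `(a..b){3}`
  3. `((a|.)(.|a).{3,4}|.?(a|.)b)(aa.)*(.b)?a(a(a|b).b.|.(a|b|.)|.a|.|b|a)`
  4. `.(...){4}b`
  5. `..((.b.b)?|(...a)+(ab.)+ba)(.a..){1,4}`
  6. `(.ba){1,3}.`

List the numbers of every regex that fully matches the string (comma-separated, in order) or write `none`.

1 → match
2 → no match — must end with `b`
3 → match
4 → no match — must end with `b`
5 → no match
6 → no match

1, 3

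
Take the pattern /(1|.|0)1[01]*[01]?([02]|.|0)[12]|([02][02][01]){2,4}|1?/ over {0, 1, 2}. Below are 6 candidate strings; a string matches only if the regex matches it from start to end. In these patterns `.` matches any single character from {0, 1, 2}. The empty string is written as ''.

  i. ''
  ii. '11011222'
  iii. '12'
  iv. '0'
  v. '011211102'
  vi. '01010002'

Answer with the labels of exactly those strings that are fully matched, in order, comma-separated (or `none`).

i, vi

i → match
ii → no match
iii → no match
iv → no match
v → no match
vi → match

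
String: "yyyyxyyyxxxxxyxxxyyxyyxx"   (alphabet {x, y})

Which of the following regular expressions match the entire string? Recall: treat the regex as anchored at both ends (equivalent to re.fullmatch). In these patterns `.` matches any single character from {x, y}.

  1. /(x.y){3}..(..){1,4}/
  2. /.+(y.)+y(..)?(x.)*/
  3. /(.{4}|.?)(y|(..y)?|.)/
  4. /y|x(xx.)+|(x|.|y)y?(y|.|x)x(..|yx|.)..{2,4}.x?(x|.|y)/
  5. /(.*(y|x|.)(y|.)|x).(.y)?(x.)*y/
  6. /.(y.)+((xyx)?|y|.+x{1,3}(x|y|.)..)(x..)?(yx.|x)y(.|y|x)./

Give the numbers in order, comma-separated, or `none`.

1 → no match — must start with "x"
2 → no match
3 → no match
4 → no match
5 → no match — must end with "y"
6 → match

6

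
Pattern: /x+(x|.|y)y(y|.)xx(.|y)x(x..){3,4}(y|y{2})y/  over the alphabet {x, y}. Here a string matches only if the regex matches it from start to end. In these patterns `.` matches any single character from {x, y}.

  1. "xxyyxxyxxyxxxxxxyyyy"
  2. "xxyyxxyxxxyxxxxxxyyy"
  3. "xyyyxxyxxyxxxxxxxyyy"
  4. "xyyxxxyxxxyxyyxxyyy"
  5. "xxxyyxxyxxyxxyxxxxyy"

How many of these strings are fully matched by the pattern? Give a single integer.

1 → match
2 → match
3 → match
4 → match
5 → match
Total matched: 5

5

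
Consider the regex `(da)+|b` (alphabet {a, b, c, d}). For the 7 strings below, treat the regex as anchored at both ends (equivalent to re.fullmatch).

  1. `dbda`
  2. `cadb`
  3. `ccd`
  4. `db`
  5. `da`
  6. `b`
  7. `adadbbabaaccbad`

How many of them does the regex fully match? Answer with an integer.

2

1 → no match
2 → no match
3 → no match
4 → no match
5 → match
6 → match
7 → no match
Total matched: 2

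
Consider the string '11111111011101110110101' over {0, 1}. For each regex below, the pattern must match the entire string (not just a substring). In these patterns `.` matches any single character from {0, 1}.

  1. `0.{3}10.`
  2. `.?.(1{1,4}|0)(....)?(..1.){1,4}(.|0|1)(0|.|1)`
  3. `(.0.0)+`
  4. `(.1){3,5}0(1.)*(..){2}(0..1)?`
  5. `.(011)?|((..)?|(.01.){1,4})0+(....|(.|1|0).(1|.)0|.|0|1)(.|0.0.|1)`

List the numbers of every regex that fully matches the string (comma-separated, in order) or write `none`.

4

1 → no match — must start with '0'
2 → no match
3 → no match — must end with '0'
4 → match
5 → no match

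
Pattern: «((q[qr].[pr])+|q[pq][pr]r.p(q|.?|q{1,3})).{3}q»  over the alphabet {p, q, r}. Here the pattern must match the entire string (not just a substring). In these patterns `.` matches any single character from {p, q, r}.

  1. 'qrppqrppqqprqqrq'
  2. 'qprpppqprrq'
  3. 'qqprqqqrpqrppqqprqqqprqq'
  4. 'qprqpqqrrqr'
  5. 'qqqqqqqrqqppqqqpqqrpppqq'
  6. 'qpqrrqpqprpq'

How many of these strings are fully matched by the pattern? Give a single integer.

1 → match
2 → no match
3 → no match
4 → no match — must end with 'q'
5 → no match
6 → no match
Total matched: 1

1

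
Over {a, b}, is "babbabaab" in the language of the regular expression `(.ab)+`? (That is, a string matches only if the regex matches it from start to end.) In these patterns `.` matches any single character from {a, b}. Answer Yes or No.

Yes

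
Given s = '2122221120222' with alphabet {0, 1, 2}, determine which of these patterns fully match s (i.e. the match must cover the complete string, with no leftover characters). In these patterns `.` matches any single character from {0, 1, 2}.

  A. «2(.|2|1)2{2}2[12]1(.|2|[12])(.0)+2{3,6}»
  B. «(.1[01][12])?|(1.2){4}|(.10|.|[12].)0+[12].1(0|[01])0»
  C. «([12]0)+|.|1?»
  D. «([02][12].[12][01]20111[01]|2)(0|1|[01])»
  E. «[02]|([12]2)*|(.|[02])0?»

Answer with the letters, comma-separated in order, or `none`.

A → match
B → no match
C → no match
D → no match
E → no match

A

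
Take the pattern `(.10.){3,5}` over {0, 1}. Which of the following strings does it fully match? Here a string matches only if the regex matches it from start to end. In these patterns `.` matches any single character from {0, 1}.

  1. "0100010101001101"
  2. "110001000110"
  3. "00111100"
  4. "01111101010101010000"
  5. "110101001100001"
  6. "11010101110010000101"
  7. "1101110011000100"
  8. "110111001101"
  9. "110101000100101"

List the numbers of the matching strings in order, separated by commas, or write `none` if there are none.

1, 7, 8

1 → match
2 → no match
3 → no match
4 → no match
5 → no match
6 → no match
7 → match
8 → match
9 → no match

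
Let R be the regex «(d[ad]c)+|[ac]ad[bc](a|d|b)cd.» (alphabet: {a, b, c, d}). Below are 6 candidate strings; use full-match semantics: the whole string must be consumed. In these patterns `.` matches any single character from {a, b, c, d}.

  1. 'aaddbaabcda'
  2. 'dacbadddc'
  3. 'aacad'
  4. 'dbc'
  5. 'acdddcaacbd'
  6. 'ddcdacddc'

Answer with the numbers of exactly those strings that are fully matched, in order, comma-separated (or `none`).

1. 'aaddbaabcda' → no match
2. 'dacbadddc' → no match
3. 'aacad' → no match
4. 'dbc' → no match
5. 'acdddcaacbd' → no match
6. 'ddcdacddc' → match

6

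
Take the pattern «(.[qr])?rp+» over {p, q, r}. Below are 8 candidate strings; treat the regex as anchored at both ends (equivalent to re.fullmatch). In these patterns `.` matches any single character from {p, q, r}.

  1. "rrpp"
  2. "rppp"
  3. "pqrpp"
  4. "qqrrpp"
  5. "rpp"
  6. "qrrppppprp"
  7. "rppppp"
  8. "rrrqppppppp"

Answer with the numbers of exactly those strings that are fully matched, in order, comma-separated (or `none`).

1 → no match
2 → match
3 → match
4 → no match
5 → match
6 → no match
7 → match
8 → no match

2, 3, 5, 7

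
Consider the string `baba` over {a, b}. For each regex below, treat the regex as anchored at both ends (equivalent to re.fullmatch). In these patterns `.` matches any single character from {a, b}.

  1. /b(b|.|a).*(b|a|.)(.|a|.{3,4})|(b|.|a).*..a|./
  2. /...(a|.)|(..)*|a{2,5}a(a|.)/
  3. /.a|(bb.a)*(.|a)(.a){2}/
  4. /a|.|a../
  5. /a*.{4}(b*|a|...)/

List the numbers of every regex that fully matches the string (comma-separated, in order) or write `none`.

1 → match
2 → match
3 → no match
4 → no match
5 → match

1, 2, 5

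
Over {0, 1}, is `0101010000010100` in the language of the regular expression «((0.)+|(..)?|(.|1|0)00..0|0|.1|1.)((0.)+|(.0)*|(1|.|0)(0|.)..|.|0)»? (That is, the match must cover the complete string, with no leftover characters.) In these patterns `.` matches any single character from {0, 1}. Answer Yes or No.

Yes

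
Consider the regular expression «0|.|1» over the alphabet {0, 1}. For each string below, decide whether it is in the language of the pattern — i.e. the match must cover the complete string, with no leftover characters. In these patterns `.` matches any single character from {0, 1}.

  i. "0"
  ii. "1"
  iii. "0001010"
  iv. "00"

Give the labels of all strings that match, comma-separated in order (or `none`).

i, ii

i → match
ii → match
iii → no match
iv → no match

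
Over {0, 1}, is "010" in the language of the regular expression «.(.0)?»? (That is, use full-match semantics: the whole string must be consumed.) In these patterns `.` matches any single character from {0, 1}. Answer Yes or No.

Yes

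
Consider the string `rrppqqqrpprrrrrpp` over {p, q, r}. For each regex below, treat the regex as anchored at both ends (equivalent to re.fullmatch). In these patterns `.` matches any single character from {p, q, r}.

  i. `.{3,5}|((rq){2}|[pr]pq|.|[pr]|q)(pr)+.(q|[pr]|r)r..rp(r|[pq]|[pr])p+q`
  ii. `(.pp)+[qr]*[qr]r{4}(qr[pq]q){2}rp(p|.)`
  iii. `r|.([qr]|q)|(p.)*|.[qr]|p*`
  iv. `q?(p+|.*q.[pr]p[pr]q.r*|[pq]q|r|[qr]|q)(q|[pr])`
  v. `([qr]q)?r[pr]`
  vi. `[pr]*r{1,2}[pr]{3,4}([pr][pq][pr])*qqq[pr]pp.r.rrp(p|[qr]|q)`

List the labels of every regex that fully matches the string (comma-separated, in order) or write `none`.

i → no match
ii → no match
iii → no match
iv → no match
v → no match
vi → match

vi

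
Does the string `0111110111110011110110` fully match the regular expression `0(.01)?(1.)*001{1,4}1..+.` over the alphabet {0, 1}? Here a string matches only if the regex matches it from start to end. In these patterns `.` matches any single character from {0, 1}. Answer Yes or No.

No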